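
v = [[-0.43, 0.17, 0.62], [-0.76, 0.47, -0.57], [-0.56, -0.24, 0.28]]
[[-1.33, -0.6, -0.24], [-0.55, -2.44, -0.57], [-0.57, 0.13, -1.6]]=v @ [[0.91, 1.17, 1.99], [-1.15, -2.63, 2.41], [-1.2, 0.56, 0.33]]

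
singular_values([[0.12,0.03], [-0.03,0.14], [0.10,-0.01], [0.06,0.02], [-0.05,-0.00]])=[0.18, 0.14]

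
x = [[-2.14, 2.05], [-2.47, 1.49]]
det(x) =1.875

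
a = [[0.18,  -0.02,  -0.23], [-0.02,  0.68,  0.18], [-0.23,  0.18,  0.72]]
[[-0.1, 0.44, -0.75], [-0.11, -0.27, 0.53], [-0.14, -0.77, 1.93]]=a@[[-1.35, 1.87, -1.28], [-0.04, -0.23, 0.15], [-0.62, -0.42, 2.23]]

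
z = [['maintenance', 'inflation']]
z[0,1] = 'inflation'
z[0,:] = ['maintenance', 'inflation']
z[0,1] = 'inflation'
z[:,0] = ['maintenance']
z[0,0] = 'maintenance'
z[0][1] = 'inflation'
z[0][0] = 'maintenance'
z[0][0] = 'maintenance'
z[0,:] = ['maintenance', 'inflation']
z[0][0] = 'maintenance'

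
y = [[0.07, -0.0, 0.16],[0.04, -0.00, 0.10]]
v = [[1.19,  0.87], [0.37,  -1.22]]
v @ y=[[0.12, 0.0, 0.28], [-0.02, 0.0, -0.06]]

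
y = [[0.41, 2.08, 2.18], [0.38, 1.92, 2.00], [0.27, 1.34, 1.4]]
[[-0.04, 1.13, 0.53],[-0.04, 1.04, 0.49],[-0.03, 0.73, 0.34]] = y @ [[0.12,-0.18,0.13], [-0.18,0.59,-0.01], [0.13,-0.01,0.23]]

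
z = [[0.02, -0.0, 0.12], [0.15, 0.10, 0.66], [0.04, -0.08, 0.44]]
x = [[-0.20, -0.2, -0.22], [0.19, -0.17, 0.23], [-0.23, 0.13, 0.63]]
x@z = [[-0.04, -0.0, -0.25], [-0.01, -0.04, 0.01], [0.04, -0.04, 0.34]]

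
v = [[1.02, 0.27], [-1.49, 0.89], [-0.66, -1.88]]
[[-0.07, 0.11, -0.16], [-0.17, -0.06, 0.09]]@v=[[-0.13, 0.38], [-0.14, -0.27]]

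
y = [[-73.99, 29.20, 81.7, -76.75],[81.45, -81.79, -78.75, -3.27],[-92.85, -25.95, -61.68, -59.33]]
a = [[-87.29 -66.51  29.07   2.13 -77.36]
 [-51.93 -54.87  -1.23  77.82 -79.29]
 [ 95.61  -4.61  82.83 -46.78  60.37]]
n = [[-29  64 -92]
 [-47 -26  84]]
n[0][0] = -29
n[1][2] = 84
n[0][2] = -92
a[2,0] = 95.61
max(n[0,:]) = 64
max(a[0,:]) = 29.07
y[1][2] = -78.75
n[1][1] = -26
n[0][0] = -29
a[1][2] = -1.23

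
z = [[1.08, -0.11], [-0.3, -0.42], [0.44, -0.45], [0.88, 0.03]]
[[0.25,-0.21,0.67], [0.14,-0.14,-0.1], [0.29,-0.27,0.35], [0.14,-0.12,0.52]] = z@ [[0.18, -0.15, 0.60],[-0.47, 0.45, -0.20]]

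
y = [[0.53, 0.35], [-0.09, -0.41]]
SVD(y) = [[-0.87, 0.49], [0.49, 0.87]] @ diag([0.7156824986292919, 0.2596123285896368]) @ [[-0.71, -0.71], [0.71, -0.71]]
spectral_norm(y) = 0.72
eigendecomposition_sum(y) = [[0.51, 0.20], [-0.05, -0.02]] + [[0.02, 0.15], [-0.04, -0.39]]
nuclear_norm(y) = 0.98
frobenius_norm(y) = 0.76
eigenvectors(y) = [[1.00,-0.36], [-0.10,0.93]]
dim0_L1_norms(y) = [0.62, 0.76]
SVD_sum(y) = [[0.44, 0.44], [-0.25, -0.25]] + [[0.09, -0.09], [0.16, -0.16]]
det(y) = -0.19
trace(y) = 0.12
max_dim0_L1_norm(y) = 0.76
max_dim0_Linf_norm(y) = 0.53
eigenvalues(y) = [0.5, -0.38]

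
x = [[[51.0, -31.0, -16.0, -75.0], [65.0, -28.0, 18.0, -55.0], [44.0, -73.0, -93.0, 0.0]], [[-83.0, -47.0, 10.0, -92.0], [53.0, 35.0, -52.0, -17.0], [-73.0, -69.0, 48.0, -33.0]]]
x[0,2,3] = 0.0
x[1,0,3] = -92.0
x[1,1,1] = 35.0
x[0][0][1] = -31.0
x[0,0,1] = -31.0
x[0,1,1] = -28.0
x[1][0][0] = -83.0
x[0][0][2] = -16.0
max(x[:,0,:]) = 51.0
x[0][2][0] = 44.0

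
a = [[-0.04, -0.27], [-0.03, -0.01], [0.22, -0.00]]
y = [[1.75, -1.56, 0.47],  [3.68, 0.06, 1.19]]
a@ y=[[-1.06, 0.05, -0.34], [-0.09, 0.05, -0.03], [0.38, -0.34, 0.10]]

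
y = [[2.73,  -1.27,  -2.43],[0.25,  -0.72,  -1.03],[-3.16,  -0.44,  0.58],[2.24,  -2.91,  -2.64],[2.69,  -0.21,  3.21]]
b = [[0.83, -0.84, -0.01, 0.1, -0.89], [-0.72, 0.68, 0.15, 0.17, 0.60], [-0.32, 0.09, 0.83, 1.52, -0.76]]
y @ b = [[3.96, -3.38, -2.23, -3.64, -1.34], [1.06, -0.79, -0.97, -1.66, 0.13], [-2.49, 2.41, 0.45, 0.49, 2.11], [4.80, -4.1, -2.65, -4.28, -1.73], [1.36, -2.11, 2.61, 5.11, -4.96]]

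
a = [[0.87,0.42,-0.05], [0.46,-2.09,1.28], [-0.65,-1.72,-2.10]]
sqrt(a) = [[0.91, 0.12, -0.15], [0.35, 0.48, 1.35], [-0.02, -1.74, 0.51]]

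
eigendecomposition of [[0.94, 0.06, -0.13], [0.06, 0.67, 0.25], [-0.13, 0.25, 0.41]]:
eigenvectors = [[-0.2, 0.98, 0.10],[0.50, 0.01, 0.86],[-0.84, -0.22, 0.49]]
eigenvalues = [0.23, 0.97, 0.82]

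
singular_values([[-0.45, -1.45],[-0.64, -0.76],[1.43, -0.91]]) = [1.88, 1.62]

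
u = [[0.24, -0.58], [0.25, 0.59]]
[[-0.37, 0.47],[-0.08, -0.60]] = u @ [[-0.92, -0.26], [0.25, -0.91]]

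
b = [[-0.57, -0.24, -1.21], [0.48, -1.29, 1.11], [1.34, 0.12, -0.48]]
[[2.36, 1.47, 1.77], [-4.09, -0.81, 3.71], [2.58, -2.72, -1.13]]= b @ [[0.88, -2.07, -0.69],  [1.25, -0.3, -3.51],  [-2.61, -0.18, -0.44]]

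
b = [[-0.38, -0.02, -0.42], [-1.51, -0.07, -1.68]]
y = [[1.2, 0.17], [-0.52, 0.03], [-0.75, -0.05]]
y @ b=[[-0.71, -0.04, -0.79], [0.15, 0.01, 0.17], [0.36, 0.02, 0.40]]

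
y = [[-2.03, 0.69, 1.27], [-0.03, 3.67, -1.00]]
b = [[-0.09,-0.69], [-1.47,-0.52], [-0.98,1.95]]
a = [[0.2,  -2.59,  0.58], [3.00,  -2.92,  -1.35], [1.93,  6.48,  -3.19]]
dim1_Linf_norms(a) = [2.59, 3.0, 6.48]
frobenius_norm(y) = 4.55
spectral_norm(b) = 2.27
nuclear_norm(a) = 12.26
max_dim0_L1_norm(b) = 3.16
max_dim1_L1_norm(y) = 4.7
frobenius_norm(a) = 9.07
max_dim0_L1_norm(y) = 4.36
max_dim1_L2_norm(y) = 3.8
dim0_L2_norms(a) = [3.57, 7.56, 3.51]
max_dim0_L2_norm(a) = 7.56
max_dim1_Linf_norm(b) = 1.95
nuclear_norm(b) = 3.86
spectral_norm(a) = 8.03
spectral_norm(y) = 3.83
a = b @ y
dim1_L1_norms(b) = [0.78, 1.99, 2.93]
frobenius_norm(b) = 2.77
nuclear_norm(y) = 6.28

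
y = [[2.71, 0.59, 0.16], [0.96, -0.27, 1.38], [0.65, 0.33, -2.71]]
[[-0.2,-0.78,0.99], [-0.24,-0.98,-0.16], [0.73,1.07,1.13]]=y @ [[0.06, -0.32, 0.34], [-0.52, 0.26, 0.20], [-0.32, -0.44, -0.31]]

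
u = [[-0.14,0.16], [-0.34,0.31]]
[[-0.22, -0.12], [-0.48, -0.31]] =u @ [[0.73, 1.19], [-0.74, 0.31]]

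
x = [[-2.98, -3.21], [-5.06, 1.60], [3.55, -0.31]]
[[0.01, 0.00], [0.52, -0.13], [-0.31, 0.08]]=x @ [[-0.08,0.02], [0.07,-0.02]]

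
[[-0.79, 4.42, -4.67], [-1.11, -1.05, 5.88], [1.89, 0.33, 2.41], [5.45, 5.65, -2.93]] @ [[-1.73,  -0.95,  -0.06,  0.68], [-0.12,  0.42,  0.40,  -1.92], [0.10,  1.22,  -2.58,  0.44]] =[[0.37, -3.09, 13.86, -11.08], [2.63, 7.79, -15.52, 3.85], [-3.07, 1.28, -6.20, 1.71], [-10.4, -6.38, 9.49, -8.43]]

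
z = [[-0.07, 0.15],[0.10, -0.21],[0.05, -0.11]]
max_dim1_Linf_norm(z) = 0.21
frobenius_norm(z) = 0.31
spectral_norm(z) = 0.31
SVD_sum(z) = [[-0.07, 0.15], [0.10, -0.21], [0.05, -0.11]] + [[0.00, 0.00], [0.00, 0.00], [-0.0, -0.00]]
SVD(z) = [[-0.53,-0.24], [0.75,-0.58], [0.39,0.78]] @ diag([0.30999362190684343, 0.001988561559767005]) @ [[0.43, -0.9],[-0.9, -0.43]]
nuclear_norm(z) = 0.31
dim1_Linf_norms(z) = [0.15, 0.21, 0.11]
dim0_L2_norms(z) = [0.13, 0.28]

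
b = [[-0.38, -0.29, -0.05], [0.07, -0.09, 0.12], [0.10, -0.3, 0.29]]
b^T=[[-0.38, 0.07, 0.10], [-0.29, -0.09, -0.3], [-0.05, 0.12, 0.29]]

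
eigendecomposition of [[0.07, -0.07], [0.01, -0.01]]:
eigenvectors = [[0.99,0.71], [0.14,0.71]]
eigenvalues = [0.06, 0.0]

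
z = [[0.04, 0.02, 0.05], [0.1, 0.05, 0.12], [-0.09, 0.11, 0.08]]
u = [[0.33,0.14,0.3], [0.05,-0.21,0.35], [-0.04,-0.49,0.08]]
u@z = [[0.00, 0.05, 0.06], [-0.05, 0.03, 0.01], [-0.06, -0.02, -0.05]]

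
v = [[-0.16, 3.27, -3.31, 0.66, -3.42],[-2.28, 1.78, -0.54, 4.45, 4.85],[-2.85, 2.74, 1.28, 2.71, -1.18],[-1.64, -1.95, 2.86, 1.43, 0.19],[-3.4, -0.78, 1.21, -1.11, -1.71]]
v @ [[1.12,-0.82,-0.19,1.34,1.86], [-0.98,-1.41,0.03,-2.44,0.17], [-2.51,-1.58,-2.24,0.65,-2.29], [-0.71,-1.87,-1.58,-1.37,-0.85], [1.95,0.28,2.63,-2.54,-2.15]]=[[-2.21, -1.44, -2.49, -2.56, 14.63], [3.36, -6.75, 7.42, -26.16, -16.91], [-13.32, -8.95, -9.63, -10.39, -7.53], [-7.75, -3.05, -7.91, 1.98, -11.56], [-8.63, 3.57, -4.83, 4.00, -4.61]]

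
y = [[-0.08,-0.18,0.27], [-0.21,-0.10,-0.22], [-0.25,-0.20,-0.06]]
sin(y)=[[-0.08, -0.18, 0.27],[-0.21, -0.10, -0.22],[-0.25, -0.2, -0.06]]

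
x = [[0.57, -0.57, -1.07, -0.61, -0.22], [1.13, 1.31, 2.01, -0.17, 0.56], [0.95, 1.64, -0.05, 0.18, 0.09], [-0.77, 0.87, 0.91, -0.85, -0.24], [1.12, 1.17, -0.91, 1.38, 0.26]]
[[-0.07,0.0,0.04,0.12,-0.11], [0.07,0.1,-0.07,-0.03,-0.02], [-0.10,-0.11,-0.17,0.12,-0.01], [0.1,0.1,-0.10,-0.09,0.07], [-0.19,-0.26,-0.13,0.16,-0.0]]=x @ [[-0.04, -0.01, 0.03, 0.07, -0.09], [-0.03, -0.05, -0.12, 0.03, 0.04], [0.08, 0.07, 0.04, -0.08, 0.01], [-0.02, -0.10, 0.02, -0.02, 0.04], [-0.02, 0.04, -0.04, 0.02, 0.02]]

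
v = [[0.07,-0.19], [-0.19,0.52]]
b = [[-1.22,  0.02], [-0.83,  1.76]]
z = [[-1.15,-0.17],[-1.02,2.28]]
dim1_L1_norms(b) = [1.24, 2.59]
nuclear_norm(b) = 3.09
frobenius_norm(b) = 2.30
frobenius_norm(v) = 0.59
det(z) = -2.80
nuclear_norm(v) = 0.59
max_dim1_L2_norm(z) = 2.5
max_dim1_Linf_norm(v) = 0.52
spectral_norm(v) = 0.59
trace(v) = 0.59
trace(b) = 0.54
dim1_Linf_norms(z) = [1.15, 2.28]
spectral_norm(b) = 2.05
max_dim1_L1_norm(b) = 2.59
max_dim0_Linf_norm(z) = 2.28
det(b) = -2.13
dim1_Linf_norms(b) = [1.22, 1.76]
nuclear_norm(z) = 3.63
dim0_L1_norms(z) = [2.17, 2.45]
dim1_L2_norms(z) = [1.16, 2.5]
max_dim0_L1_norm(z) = 2.45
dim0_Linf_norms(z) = [1.15, 2.28]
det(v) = 0.00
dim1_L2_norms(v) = [0.2, 0.55]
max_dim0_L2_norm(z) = 2.29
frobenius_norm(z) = 2.76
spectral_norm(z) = 2.52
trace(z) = 1.13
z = b + v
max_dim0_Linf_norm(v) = 0.52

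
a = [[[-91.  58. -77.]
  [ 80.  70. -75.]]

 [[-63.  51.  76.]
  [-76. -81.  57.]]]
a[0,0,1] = 58.0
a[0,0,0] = -91.0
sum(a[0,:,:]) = -35.0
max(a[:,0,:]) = 76.0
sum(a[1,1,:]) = -100.0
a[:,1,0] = [80.0, -76.0]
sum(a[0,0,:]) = -110.0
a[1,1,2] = 57.0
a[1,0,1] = 51.0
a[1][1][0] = -76.0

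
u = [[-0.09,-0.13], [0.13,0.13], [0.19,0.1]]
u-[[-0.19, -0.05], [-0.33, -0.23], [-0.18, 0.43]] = [[0.1, -0.08], [0.46, 0.36], [0.37, -0.33]]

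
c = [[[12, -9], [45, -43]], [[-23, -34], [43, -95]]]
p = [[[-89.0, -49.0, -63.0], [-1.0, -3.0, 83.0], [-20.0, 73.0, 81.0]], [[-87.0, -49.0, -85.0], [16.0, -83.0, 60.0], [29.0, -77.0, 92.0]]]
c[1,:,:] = [[-23, -34], [43, -95]]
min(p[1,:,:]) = -87.0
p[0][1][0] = -1.0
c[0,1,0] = 45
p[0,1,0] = -1.0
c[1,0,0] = -23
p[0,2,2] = 81.0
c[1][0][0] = -23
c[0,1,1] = -43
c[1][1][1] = -95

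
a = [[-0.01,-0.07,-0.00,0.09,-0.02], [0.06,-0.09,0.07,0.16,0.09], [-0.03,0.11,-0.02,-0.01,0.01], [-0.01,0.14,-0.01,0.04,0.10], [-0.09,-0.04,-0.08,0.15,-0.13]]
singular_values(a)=[0.28, 0.23, 0.19, 0.02, 0.01]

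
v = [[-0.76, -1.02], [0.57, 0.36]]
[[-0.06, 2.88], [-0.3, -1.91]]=v @ [[-1.06, -2.97], [0.85, -0.61]]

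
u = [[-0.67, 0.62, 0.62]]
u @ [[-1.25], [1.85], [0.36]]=[[2.21]]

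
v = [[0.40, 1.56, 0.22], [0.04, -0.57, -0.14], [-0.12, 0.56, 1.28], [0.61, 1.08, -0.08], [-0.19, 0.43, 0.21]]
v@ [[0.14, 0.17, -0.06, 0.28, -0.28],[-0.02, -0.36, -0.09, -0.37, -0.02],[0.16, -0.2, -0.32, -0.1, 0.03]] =[[0.06, -0.54, -0.23, -0.49, -0.14], [-0.01, 0.24, 0.09, 0.24, -0.00], [0.18, -0.48, -0.45, -0.37, 0.06], [0.05, -0.27, -0.11, -0.22, -0.19], [-0.0, -0.23, -0.09, -0.23, 0.05]]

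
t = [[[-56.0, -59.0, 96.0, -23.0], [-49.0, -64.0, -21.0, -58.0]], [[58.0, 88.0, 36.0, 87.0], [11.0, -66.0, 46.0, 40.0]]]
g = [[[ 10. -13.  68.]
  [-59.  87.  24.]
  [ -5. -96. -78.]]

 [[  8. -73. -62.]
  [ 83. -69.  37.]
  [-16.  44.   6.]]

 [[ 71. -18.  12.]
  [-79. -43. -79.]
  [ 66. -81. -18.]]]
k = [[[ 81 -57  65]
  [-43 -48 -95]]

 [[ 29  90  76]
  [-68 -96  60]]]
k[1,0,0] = 29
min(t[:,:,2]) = -21.0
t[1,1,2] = 46.0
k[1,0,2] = 76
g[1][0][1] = -73.0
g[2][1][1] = -43.0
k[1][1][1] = -96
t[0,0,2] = 96.0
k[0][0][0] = 81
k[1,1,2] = 60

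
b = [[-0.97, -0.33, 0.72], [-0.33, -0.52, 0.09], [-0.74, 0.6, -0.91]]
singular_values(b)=[1.4, 1.26, 0.4]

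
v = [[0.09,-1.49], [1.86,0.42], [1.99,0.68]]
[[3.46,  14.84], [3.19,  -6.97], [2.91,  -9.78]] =v @ [[2.21, -1.48],  [-2.19, -10.05]]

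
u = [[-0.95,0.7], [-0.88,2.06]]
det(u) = -1.34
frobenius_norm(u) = 2.53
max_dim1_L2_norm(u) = 2.24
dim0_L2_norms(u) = [1.29, 2.18]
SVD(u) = [[-0.43, -0.9], [-0.90, 0.43]] @ diag([2.4731548369581526, 0.5422224197047677]) @ [[0.49, -0.87], [0.87, 0.49]]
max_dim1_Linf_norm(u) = 2.06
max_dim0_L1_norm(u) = 2.76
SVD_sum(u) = [[-0.52, 0.94], [-1.09, 1.95]] + [[-0.43, -0.24], [0.21, 0.11]]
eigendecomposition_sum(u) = [[-0.79, 0.20],[-0.25, 0.06]] + [[-0.16, 0.50], [-0.63, 2.0]]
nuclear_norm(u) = 3.02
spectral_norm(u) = 2.47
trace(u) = 1.11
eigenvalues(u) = [-0.73, 1.84]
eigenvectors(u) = [[-0.95, -0.24],[-0.3, -0.97]]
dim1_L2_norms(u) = [1.18, 2.24]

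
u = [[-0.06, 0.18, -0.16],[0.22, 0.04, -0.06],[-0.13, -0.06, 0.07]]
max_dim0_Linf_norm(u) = 0.22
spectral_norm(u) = 0.29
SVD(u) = [[0.47, -0.87, 0.16], [0.7, 0.48, 0.53], [-0.54, -0.14, 0.83]] @ diag([0.2885445873827682, 0.23946124102684765, 0.0005789110380599368]) @ [[0.68,0.5,-0.54], [0.73,-0.54,0.42], [0.08,0.68,0.73]]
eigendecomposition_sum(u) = [[0.10, 0.09, -0.1], [0.11, 0.1, -0.11], [-0.09, -0.08, 0.09]] + [[-0.16, 0.09, -0.06], [0.11, -0.06, 0.05], [-0.04, 0.02, -0.02]] + [[0.0, 0.00, 0.0], [0.00, 0.0, 0.0], [0.00, 0.0, 0.00]]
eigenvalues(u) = [0.29, -0.24, 0.0]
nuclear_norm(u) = 0.53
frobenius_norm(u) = 0.37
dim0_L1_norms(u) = [0.41, 0.28, 0.29]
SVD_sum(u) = [[0.09,0.07,-0.07], [0.14,0.1,-0.11], [-0.11,-0.08,0.08]] + [[-0.15, 0.11, -0.09], [0.08, -0.06, 0.05], [-0.02, 0.02, -0.01]] + [[0.00, 0.0, 0.0], [0.00, 0.00, 0.0], [0.00, 0.00, 0.00]]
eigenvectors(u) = [[-0.57, -0.79, 0.08], [-0.64, 0.58, 0.68], [0.52, -0.22, 0.73]]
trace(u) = 0.05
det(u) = -0.00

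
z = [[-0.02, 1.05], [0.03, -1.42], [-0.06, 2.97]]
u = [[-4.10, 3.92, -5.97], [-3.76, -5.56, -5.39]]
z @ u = [[-3.87,-5.92,-5.54], [5.22,8.01,7.47], [-10.92,-16.75,-15.65]]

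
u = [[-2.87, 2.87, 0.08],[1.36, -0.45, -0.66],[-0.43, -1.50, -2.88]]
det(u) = 10.999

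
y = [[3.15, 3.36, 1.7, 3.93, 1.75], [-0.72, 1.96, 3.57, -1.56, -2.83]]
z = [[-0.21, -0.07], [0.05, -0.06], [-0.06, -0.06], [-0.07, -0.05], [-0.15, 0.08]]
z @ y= [[-0.61, -0.84, -0.61, -0.72, -0.17], [0.20, 0.05, -0.13, 0.29, 0.26], [-0.15, -0.32, -0.32, -0.14, 0.06], [-0.18, -0.33, -0.3, -0.2, 0.02], [-0.53, -0.35, 0.03, -0.71, -0.49]]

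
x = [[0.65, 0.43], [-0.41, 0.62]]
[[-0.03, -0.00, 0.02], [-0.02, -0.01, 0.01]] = x @ [[-0.02, -0.0, 0.01],  [-0.04, -0.01, 0.03]]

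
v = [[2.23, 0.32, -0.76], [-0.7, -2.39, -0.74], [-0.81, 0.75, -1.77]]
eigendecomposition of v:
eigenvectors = [[0.97+0.00j, (0.06+0.13j), (0.06-0.13j)], [-0.11+0.00j, (-0.72+0j), (-0.72-0j)], [(-0.21+0j), (0.18+0.66j), 0.18-0.66j]]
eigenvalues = [(2.36+0j), (-2.14+0.8j), (-2.14-0.8j)]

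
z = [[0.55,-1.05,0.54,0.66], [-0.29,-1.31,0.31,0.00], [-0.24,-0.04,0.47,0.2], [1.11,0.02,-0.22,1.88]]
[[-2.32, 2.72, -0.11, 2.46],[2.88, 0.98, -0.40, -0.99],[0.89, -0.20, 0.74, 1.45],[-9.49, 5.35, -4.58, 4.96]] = z @[[-4.07, 1.00, 1.34, 1.2], [-1.11, -1.19, 0.85, 1.16], [0.8, -0.94, 3.54, 2.84], [-2.54, 2.16, -2.82, 2.25]]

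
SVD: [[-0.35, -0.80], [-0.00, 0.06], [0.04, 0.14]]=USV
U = [[-0.98, -0.15], [0.06, -0.78], [0.16, -0.61]]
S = [0.89, 0.03]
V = [[0.4,0.92], [0.92,-0.40]]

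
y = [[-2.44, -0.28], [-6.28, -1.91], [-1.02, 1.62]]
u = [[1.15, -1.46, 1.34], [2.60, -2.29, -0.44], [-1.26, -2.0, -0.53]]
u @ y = [[5.0, 4.64], [8.49, 2.93], [16.18, 3.31]]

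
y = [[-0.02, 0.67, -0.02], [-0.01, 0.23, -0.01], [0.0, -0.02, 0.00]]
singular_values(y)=[0.71, 0.0, 0.0]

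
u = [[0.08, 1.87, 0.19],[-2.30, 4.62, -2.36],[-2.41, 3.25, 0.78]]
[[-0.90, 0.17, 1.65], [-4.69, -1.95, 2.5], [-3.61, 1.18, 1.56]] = u @ [[0.83,  -0.17,  0.53], [-0.53,  0.00,  0.85], [0.14,  0.99,  0.09]]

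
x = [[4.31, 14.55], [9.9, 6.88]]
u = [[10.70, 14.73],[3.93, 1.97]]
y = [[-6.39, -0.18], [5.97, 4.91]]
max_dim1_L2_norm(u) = 18.21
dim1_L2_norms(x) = [15.17, 12.06]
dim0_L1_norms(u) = [14.63, 16.7]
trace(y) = -1.48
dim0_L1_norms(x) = [14.21, 21.43]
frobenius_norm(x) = 19.38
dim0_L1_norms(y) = [12.36, 5.09]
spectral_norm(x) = 18.35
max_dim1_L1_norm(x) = 18.86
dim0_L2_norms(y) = [8.74, 4.91]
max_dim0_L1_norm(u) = 16.7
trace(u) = 12.67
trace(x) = 11.19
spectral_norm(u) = 18.62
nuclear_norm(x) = 24.58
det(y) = -30.30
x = u + y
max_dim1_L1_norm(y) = 10.88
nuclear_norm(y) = 12.70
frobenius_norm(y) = 10.03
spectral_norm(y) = 9.51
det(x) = -114.39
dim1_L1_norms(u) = [25.43, 5.9]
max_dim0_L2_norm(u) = 14.86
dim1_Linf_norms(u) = [14.73, 3.93]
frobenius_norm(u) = 18.73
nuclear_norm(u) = 20.60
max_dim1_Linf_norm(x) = 14.55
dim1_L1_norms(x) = [18.86, 16.78]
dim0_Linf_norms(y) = [6.39, 4.91]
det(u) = -36.81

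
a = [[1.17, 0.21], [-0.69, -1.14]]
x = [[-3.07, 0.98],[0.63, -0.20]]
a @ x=[[-3.46, 1.10], [1.40, -0.45]]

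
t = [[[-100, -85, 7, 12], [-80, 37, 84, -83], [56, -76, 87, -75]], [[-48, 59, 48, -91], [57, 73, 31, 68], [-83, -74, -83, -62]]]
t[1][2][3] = -62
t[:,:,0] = [[-100, -80, 56], [-48, 57, -83]]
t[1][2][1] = -74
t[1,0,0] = -48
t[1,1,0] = 57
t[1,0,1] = 59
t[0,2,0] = 56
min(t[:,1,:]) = -83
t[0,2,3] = -75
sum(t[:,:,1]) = -66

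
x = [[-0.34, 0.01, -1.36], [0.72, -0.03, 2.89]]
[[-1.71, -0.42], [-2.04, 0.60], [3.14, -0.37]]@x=[[0.28, -0.00, 1.11], [1.13, -0.04, 4.51], [-1.33, 0.04, -5.34]]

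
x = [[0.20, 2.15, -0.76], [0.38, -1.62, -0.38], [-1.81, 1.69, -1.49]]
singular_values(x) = [3.63, 1.62, 0.86]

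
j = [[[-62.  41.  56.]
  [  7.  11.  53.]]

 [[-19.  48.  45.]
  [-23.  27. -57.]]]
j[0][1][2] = 53.0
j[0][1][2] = 53.0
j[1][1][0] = -23.0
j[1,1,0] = -23.0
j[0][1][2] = 53.0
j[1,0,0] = -19.0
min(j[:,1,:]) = -57.0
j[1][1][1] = 27.0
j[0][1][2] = 53.0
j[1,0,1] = 48.0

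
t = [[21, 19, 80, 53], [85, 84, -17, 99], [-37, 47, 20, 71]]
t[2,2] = 20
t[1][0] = 85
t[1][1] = 84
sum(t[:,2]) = 83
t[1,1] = 84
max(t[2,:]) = 71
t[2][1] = 47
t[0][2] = 80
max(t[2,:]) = 71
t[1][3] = 99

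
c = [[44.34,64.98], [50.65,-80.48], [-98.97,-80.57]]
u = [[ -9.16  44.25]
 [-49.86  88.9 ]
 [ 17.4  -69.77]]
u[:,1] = [44.25, 88.9, -69.77]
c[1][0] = 50.65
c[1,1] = -80.48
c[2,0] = -98.97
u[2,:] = [17.4, -69.77]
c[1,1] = -80.48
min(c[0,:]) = 44.34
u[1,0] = -49.86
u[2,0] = 17.4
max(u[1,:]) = 88.9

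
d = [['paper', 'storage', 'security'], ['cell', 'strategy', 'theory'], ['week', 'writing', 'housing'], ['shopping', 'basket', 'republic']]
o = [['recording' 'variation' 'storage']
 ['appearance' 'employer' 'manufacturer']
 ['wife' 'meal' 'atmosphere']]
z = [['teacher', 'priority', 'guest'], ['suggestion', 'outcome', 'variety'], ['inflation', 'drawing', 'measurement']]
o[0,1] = 'variation'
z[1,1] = 'outcome'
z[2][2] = 'measurement'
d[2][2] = 'housing'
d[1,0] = 'cell'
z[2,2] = 'measurement'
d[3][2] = 'republic'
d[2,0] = 'week'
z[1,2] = 'variety'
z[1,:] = ['suggestion', 'outcome', 'variety']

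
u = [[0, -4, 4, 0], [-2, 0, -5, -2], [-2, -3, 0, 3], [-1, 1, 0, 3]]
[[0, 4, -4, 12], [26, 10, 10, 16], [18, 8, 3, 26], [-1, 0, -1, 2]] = u @[[-3, -4, 0, -4], [-4, -1, -1, -5], [-4, 0, -2, -2], [0, -1, 0, 1]]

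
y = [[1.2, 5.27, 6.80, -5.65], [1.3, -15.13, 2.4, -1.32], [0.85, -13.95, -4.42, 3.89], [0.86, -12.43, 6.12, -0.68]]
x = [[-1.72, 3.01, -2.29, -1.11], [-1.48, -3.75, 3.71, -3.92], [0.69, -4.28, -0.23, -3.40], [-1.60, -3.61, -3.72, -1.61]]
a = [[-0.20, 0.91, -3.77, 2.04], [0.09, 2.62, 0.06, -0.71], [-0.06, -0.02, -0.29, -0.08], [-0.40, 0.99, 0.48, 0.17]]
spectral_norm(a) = 4.40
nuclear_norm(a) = 8.15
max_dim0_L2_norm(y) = 24.61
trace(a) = 2.30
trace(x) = -7.31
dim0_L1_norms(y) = [4.21, 46.78, 19.74, 11.54]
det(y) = 442.09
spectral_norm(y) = 24.77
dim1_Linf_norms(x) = [3.01, 3.92, 4.28, 3.72]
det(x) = -295.56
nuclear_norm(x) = 19.75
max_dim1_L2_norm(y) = 15.43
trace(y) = -19.03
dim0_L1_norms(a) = [0.75, 4.54, 4.6, 3.0]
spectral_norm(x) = 8.86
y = x @ a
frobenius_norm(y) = 27.72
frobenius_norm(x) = 11.24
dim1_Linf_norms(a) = [3.77, 2.62, 0.29, 0.99]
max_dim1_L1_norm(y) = 23.11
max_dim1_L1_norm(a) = 6.92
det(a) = -1.49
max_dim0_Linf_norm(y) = 15.13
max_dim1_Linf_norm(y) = 15.13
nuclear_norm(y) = 39.89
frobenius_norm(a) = 5.30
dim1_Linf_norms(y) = [6.8, 15.13, 13.95, 12.43]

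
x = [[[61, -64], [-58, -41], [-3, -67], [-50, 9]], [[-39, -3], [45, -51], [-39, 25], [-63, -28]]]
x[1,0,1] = -3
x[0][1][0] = -58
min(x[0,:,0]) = -58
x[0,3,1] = 9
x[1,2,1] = 25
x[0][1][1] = -41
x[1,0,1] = -3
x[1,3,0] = -63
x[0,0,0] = 61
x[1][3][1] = -28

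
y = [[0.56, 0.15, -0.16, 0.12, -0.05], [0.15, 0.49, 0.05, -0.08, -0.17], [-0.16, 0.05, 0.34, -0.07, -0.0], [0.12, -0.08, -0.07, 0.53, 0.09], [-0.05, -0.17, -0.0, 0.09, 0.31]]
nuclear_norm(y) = 2.23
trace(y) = 2.23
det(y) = 0.01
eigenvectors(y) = [[-0.35, 0.44, -0.24, 0.78, 0.08],[0.55, 0.02, 0.42, 0.42, -0.58],[-0.51, 0.49, 0.59, -0.30, -0.25],[0.0, -0.27, 0.64, 0.28, 0.66],[0.56, 0.7, -0.03, -0.19, 0.4]]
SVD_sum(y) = [[0.47, 0.25, -0.18, 0.17, -0.11],[0.25, 0.14, -0.1, 0.09, -0.06],[-0.18, -0.1, 0.07, -0.06, 0.04],[0.17, 0.09, -0.06, 0.06, -0.04],[-0.11, -0.06, 0.04, -0.04, 0.03]] + [[0.0, -0.03, -0.01, 0.04, 0.02], [-0.03, 0.24, 0.10, -0.27, -0.16], [-0.01, 0.1, 0.04, -0.11, -0.07], [0.04, -0.27, -0.11, 0.3, 0.18], [0.02, -0.16, -0.07, 0.18, 0.11]] + [[0.02, -0.04, -0.05, -0.06, 0.0], [-0.04, 0.06, 0.09, 0.10, -0.00], [-0.05, 0.09, 0.13, 0.14, -0.01], [-0.06, 0.1, 0.14, 0.15, -0.01], [0.00, -0.00, -0.01, -0.01, 0.0]] + [[0.05, 0.0, 0.05, -0.03, 0.07],  [0.0, 0.00, 0.00, -0.0, 0.00],  [0.05, 0.00, 0.06, -0.03, 0.08],  [-0.03, -0.0, -0.03, 0.02, -0.05],  [0.07, 0.0, 0.08, -0.05, 0.12]] + [[0.02, -0.03, 0.03, -0.00, -0.03], [-0.03, 0.05, -0.05, 0.0, 0.05], [0.03, -0.05, 0.04, -0.0, -0.05], [-0.0, 0.00, -0.00, 0.00, 0.0], [-0.03, 0.05, -0.05, 0.00, 0.05]]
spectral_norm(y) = 0.76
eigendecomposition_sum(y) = [[0.02,-0.03,0.03,-0.0,-0.03], [-0.03,0.05,-0.05,0.00,0.05], [0.03,-0.05,0.04,-0.0,-0.05], [-0.0,0.0,-0.00,0.00,0.00], [-0.03,0.05,-0.05,0.00,0.05]] + [[0.05, 0.0, 0.05, -0.03, 0.07], [0.00, 0.0, 0.0, -0.0, 0.00], [0.05, 0.00, 0.06, -0.03, 0.08], [-0.03, -0.00, -0.03, 0.02, -0.05], [0.07, 0.00, 0.08, -0.05, 0.12]] + [[0.02, -0.04, -0.05, -0.06, 0.0], [-0.04, 0.06, 0.09, 0.1, -0.0], [-0.05, 0.09, 0.13, 0.14, -0.01], [-0.06, 0.1, 0.14, 0.15, -0.01], [0.00, -0.0, -0.01, -0.01, 0.00]] + [[0.47, 0.25, -0.18, 0.17, -0.11], [0.25, 0.14, -0.10, 0.09, -0.06], [-0.18, -0.10, 0.07, -0.06, 0.04], [0.17, 0.09, -0.06, 0.06, -0.04], [-0.11, -0.06, 0.04, -0.04, 0.03]] + [[0.00, -0.03, -0.01, 0.04, 0.02], [-0.03, 0.24, 0.1, -0.27, -0.16], [-0.01, 0.1, 0.04, -0.11, -0.07], [0.04, -0.27, -0.11, 0.30, 0.18], [0.02, -0.16, -0.07, 0.18, 0.11]]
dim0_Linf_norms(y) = [0.56, 0.49, 0.34, 0.53, 0.31]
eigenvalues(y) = [0.17, 0.24, 0.36, 0.76, 0.7]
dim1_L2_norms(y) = [0.62, 0.55, 0.39, 0.56, 0.37]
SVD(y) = [[-0.78, 0.08, -0.24, -0.44, -0.35],[-0.42, -0.58, 0.42, -0.02, 0.55],[0.3, -0.25, 0.59, -0.49, -0.51],[-0.28, 0.66, 0.64, 0.27, 0.00],[0.19, 0.40, -0.03, -0.70, 0.56]] @ diag([0.7568845949738693, 0.6967223259967285, 0.3643324244868976, 0.2374039093543587, 0.17465674518814617]) @ [[-0.78, -0.42, 0.30, -0.28, 0.19], [0.08, -0.58, -0.25, 0.66, 0.40], [-0.24, 0.42, 0.59, 0.64, -0.03], [-0.44, -0.02, -0.49, 0.27, -0.70], [-0.35, 0.55, -0.51, 0.0, 0.56]]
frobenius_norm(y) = 1.13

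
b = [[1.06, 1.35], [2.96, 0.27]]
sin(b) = [[-0.14,0.47], [1.02,-0.41]]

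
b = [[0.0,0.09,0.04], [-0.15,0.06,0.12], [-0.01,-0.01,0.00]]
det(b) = -0.00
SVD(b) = [[0.29, -0.94, 0.16], [0.96, 0.28, -0.06], [0.01, 0.17, 0.99]] @ diag([0.2087581562968933, 0.08257174849257821, 0.0013923111722237381]) @ [[-0.69, 0.40, 0.61], [-0.53, -0.85, -0.05], [-0.49, 0.36, -0.79]]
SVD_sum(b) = [[-0.04,0.02,0.04], [-0.14,0.08,0.12], [-0.0,0.00,0.00]] + [[0.04, 0.07, 0.00],[-0.01, -0.02, -0.0],[-0.01, -0.01, -0.0]] + [[-0.0,  0.00,  -0.0],[0.0,  -0.00,  0.0],[-0.00,  0.00,  -0.0]]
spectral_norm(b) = 0.21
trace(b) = 0.06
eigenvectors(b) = [[0.18-0.57j, (0.18+0.57j), (0.49+0j)], [0.80+0.00j, (0.8-0j), -0.36+0.00j], [(0.02+0.09j), (0.02-0.09j), (0.79+0j)]]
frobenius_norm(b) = 0.22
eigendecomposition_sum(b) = [[0.06j, (0.04-0.01j), 0.02-0.04j], [(-0.08+0.02j), (0.03+0.05j), (0.06+0.01j)], [-0.00-0.01j, (-0.01+0j), 0.01j]] + [[-0.06j,  0.04+0.01j,  0.02+0.04j], [(-0.08-0.02j),  0.03-0.05j,  (0.06-0.01j)], [-0.00+0.01j,  (-0.01-0j),  -0.01j]] + [[-0.00-0.00j, 0.00+0.00j, -0.00-0.00j], [0j, -0.00-0.00j, 0j], [(-0-0j), 0.00+0.00j, (-0-0j)]]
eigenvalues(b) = [(0.03+0.12j), (0.03-0.12j), (-0+0j)]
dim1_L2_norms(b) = [0.1, 0.2, 0.01]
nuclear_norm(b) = 0.29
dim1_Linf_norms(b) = [0.09, 0.15, 0.01]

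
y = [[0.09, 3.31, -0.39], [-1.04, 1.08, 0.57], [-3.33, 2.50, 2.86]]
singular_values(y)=[5.55, 2.89, 0.21]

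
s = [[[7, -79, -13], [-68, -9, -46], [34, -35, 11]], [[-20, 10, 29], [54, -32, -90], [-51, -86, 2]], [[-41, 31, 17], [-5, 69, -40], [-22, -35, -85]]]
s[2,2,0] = -22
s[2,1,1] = 69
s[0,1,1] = -9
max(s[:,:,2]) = 29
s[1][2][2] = 2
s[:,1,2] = [-46, -90, -40]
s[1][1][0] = 54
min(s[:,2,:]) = -86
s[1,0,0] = -20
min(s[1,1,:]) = -90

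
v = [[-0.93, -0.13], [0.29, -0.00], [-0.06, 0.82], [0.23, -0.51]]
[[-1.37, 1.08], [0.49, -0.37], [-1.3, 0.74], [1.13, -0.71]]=v @ [[1.68, -1.27], [-1.46, 0.81]]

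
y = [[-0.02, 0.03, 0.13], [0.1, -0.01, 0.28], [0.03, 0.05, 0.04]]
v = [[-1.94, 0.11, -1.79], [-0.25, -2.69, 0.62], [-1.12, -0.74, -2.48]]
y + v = [[-1.96,  0.14,  -1.66], [-0.15,  -2.70,  0.90], [-1.09,  -0.69,  -2.44]]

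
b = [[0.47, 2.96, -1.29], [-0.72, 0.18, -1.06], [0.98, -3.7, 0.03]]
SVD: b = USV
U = [[0.64, -0.66, -0.4],[0.09, -0.45, 0.89],[-0.77, -0.6, -0.22]]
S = [4.85, 1.44, 1.15]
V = [[-0.11, 0.98, -0.19], [-0.40, 0.14, 0.91], [-0.91, -0.17, -0.38]]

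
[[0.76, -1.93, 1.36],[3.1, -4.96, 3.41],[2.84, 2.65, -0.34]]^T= [[0.76, 3.1, 2.84], [-1.93, -4.96, 2.65], [1.36, 3.41, -0.34]]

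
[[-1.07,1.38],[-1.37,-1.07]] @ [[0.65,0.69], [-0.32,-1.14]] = [[-1.14, -2.31], [-0.55, 0.27]]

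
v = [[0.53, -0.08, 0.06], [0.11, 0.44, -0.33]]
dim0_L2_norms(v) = [0.54, 0.45, 0.34]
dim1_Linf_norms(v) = [0.53, 0.44]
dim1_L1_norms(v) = [0.67, 0.88]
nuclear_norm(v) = 1.10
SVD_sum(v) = [[0.02, 0.06, -0.04], [0.18, 0.42, -0.32]] + [[0.51, -0.14, 0.1], [-0.07, 0.02, -0.01]]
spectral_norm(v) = 0.56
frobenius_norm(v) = 0.78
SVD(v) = [[0.14,0.99], [0.99,-0.14]] @ diag([0.5612939645142665, 0.5389332847392685]) @ [[0.32,  0.76,  -0.57],  [0.95,  -0.26,  0.19]]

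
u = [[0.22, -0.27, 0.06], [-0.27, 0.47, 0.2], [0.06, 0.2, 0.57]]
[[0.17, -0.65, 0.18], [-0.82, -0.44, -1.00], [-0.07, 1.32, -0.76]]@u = [[0.22, -0.32, -0.02], [-0.12, -0.19, -0.71], [-0.42, 0.49, -0.17]]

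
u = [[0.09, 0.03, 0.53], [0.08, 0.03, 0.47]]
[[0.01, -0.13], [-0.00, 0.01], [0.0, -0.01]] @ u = [[-0.01,-0.00,-0.06], [0.0,0.0,0.0], [-0.00,-0.00,-0.00]]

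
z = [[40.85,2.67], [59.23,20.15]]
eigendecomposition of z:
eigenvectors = [[0.41, -0.10], [0.91, 1.0]]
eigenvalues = [46.79, 14.21]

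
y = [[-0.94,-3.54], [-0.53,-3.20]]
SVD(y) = [[-0.75, -0.66], [-0.66, 0.75]] @ diag([4.886968745710398, 0.23159550610865956]) @ [[0.22,0.98], [0.98,-0.22]]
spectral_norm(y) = 4.89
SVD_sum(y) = [[-0.79, -3.57],[-0.70, -3.16]] + [[-0.15,0.03], [0.17,-0.04]]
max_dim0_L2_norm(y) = 4.77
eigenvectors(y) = [[0.98, 0.77], [-0.18, 0.63]]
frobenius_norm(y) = 4.89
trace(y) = -4.14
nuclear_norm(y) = 5.12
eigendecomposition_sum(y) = [[-0.24, 0.29], [0.04, -0.05]] + [[-0.70, -3.83], [-0.57, -3.15]]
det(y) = 1.13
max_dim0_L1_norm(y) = 6.74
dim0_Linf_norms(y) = [0.94, 3.54]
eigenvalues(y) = [-0.29, -3.85]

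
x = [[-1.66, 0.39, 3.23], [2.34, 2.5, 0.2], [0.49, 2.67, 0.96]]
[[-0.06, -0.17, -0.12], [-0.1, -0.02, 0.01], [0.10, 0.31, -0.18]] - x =[[1.6, -0.56, -3.35], [-2.44, -2.52, -0.19], [-0.39, -2.36, -1.14]]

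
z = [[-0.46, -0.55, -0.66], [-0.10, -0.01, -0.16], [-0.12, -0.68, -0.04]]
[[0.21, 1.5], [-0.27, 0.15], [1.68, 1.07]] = z@[[0.49, 3.85], [-2.65, -2.07], [1.55, -3.23]]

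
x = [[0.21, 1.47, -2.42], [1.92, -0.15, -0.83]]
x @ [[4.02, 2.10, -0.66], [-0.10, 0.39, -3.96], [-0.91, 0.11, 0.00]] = [[2.9, 0.75, -5.96], [8.49, 3.88, -0.67]]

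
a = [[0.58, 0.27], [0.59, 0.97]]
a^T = [[0.58, 0.59], [0.27, 0.97]]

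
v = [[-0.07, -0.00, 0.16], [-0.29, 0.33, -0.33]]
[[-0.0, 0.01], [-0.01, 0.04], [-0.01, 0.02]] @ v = [[-0.0, 0.00, -0.00], [-0.01, 0.01, -0.01], [-0.01, 0.01, -0.01]]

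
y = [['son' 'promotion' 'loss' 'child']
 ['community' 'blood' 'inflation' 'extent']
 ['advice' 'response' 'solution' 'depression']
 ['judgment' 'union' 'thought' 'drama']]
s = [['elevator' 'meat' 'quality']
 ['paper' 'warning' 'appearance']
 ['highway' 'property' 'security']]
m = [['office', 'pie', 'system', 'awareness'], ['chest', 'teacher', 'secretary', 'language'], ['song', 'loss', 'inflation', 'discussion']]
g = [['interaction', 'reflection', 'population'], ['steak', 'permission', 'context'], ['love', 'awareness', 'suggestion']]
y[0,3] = 'child'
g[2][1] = 'awareness'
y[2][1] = 'response'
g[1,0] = 'steak'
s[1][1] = 'warning'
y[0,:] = ['son', 'promotion', 'loss', 'child']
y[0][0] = 'son'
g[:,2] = ['population', 'context', 'suggestion']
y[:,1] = ['promotion', 'blood', 'response', 'union']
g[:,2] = ['population', 'context', 'suggestion']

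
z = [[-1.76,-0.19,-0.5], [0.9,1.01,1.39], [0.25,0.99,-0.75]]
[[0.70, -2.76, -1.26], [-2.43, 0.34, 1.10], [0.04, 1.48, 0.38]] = z@[[0.02, 1.86, 0.64], [-0.84, 0.19, 0.33], [-1.15, -1.1, 0.14]]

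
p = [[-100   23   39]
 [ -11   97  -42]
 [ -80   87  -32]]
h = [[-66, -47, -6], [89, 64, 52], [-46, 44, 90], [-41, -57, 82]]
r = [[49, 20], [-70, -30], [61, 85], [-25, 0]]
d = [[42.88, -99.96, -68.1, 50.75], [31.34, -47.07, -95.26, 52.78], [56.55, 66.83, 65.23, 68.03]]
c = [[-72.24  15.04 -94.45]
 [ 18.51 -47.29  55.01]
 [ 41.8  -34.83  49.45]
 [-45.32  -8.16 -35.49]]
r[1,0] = -70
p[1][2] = -42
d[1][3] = 52.78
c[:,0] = [-72.24, 18.51, 41.8, -45.32]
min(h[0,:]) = -66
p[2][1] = 87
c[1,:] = [18.51, -47.29, 55.01]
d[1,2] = -95.26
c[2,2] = 49.45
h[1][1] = 64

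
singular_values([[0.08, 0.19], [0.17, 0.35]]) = [0.44, 0.01]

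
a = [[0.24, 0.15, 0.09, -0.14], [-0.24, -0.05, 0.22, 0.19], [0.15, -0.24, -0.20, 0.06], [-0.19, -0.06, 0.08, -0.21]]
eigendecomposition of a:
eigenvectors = [[-0.77+0.00j, (0.1+0.13j), (0.1-0.13j), 0.26+0.00j], [0.41+0.00j, -0.73+0.00j, -0.73-0.00j, 0.08+0.00j], [-0.45+0.00j, (0.28-0.54j), 0.28+0.54j, -0.52+0.00j], [0.19+0.00j, (-0.13-0.24j), -0.13+0.24j, 0.81+0.00j]]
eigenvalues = [(0.25+0j), (-0.07+0.27j), (-0.07-0.27j), (-0.33+0j)]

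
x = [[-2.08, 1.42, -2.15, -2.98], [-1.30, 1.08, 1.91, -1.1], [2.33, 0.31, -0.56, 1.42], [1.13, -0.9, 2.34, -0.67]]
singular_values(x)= [5.15, 3.58, 1.54, 1.33]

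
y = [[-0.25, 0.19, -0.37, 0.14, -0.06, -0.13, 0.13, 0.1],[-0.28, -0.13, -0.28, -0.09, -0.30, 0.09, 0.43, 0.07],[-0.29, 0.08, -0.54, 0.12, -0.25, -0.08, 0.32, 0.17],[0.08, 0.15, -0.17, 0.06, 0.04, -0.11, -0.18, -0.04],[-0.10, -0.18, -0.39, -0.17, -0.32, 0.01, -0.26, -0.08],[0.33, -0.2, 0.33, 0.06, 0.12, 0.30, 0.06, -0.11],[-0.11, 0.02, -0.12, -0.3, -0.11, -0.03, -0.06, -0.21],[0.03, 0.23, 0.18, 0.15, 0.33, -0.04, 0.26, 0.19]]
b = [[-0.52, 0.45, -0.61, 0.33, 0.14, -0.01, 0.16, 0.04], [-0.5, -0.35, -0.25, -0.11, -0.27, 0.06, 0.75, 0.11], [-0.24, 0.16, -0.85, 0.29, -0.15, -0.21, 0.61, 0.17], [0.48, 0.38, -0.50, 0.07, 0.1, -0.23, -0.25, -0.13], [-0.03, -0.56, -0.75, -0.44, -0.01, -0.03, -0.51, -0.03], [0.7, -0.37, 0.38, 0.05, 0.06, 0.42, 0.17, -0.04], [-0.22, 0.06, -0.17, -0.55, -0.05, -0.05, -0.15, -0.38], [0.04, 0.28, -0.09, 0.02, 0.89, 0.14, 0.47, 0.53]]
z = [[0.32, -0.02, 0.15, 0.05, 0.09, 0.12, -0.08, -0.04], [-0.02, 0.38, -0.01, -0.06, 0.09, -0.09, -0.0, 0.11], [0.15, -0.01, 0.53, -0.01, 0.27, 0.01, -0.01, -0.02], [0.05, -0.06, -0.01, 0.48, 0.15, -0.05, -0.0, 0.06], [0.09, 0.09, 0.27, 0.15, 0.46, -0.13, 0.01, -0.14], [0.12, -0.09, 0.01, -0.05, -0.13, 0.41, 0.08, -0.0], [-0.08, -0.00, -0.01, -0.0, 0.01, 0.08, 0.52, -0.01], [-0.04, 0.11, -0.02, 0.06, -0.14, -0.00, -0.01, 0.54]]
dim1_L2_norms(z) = [0.4, 0.42, 0.61, 0.51, 0.6, 0.47, 0.53, 0.57]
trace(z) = 3.64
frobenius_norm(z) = 1.47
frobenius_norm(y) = 1.66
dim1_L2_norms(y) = [0.55, 0.69, 0.77, 0.33, 0.63, 0.62, 0.42, 0.57]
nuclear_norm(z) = 3.64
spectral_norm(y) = 1.23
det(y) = 0.00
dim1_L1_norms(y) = [1.37, 1.67, 1.85, 0.83, 1.51, 1.51, 0.96, 1.41]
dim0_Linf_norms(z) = [0.32, 0.38, 0.53, 0.48, 0.46, 0.41, 0.52, 0.54]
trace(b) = -0.86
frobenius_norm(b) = 2.92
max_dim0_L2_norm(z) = 0.61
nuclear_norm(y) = 3.38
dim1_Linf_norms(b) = [0.61, 0.75, 0.85, 0.5, 0.75, 0.7, 0.55, 0.89]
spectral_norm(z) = 0.89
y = b @ z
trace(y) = -0.75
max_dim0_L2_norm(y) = 0.92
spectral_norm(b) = 1.74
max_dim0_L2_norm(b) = 1.47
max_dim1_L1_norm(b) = 2.68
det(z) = 0.00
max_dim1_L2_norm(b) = 1.18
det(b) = 0.00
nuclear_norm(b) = 7.01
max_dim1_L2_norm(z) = 0.61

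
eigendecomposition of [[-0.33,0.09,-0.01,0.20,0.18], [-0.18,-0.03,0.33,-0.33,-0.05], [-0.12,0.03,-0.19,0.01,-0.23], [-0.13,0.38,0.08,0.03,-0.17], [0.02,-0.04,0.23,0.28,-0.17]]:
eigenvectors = [[(0.17-0.25j),  (0.17+0.25j),  (-0.92+0j),  (0.06-0.3j),  (0.06+0.3j)], [(0.19+0.48j),  0.19-0.48j,  -0.18+0.00j,  (0.27-0.44j),  0.27+0.44j], [0.15+0.21j,  0.15-0.21j,  (-0.23+0j),  (0.14+0.47j),  0.14-0.47j], [0.64+0.00j,  0.64-0.00j,  0.04+0.00j,  -0.19+0.15j,  (-0.19-0.15j)], [(0.23-0.34j),  0.23+0.34j,  0.27+0.00j,  (0.58+0j),  0.58-0.00j]]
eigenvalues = [(0.07+0.46j), (0.07-0.46j), (-0.37+0j), (-0.22+0.28j), (-0.22-0.28j)]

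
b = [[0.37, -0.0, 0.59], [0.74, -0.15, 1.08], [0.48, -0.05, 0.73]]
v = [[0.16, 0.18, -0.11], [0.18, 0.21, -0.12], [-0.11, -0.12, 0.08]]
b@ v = [[-0.01, -0.0, 0.01], [-0.03, -0.03, 0.02], [-0.01, -0.01, 0.01]]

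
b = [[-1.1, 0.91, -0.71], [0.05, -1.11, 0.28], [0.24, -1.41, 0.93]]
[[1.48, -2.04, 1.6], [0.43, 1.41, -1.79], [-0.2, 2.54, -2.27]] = b @ [[-1.32, 0.28, -0.15], [-0.68, -0.95, 1.62], [-0.91, 1.22, 0.05]]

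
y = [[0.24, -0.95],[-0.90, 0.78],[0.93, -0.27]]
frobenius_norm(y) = 1.82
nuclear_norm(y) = 2.37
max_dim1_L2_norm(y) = 1.19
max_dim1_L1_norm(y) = 1.68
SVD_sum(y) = [[0.60,-0.56], [-0.87,0.81], [0.63,-0.59]] + [[-0.36, -0.39], [-0.03, -0.03], [0.30, 0.32]]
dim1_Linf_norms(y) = [0.95, 0.9, 0.93]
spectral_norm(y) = 1.69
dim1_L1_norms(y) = [1.19, 1.68, 1.2]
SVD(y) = [[-0.49, -0.77], [0.71, -0.07], [-0.51, 0.64]] @ diag([1.685700995075326, 0.688993581393947]) @ [[-0.73, 0.68], [0.68, 0.73]]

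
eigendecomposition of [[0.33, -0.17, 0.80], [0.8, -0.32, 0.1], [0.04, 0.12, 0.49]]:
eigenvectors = [[(-0.25-0.4j), -0.25+0.40j, 0.68+0.00j],  [-0.87+0.00j, (-0.87-0j), (0.58+0j)],  [(0.13+0.1j), (0.13-0.1j), (0.45+0j)]]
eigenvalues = [(-0.1+0.36j), (-0.1-0.36j), (0.71+0j)]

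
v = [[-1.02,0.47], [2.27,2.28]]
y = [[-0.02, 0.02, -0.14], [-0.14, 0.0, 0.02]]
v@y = [[-0.05, -0.02, 0.15], [-0.36, 0.05, -0.27]]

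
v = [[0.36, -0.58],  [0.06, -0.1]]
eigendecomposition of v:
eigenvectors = [[0.99,0.85],[0.16,0.53]]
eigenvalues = [0.26, -0.0]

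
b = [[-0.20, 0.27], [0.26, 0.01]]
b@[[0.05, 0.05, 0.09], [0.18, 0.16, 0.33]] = [[0.04, 0.03, 0.07], [0.01, 0.01, 0.03]]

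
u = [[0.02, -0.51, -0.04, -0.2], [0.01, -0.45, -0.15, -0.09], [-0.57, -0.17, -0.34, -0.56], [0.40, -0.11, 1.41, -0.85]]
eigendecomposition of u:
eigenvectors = [[(-0.03-0.14j), -0.03+0.14j, -0.67+0.00j, (-0.51+0j)],[(0.05-0.11j), (0.05+0.11j), (-0.28+0j), -0.51+0.00j],[-0.08-0.50j, -0.08+0.50j, 0.47+0.00j, (0.37+0j)],[(-0.84+0j), -0.84-0.00j, (0.5+0j), 0.59+0.00j]]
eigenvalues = [(-0.69+0.89j), (-0.69-0.89j), (-0.02+0j), (-0.23+0j)]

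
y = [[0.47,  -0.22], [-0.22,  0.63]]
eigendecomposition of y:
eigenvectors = [[-0.82,0.57], [-0.57,-0.82]]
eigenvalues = [0.32, 0.78]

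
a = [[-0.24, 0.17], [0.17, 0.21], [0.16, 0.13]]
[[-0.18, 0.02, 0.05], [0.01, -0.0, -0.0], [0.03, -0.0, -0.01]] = a @ [[0.49, -0.06, -0.13],  [-0.36, 0.04, 0.09]]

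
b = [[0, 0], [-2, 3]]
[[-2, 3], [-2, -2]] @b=[[-6, 9], [4, -6]]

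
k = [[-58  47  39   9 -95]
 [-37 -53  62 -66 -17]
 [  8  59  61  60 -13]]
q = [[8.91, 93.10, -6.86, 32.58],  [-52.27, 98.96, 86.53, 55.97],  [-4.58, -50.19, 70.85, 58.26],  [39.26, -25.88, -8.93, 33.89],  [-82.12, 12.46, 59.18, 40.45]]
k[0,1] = 47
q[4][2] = 59.18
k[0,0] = -58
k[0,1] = 47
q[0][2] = -6.86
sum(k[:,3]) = 3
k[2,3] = 60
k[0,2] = 39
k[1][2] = 62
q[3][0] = 39.26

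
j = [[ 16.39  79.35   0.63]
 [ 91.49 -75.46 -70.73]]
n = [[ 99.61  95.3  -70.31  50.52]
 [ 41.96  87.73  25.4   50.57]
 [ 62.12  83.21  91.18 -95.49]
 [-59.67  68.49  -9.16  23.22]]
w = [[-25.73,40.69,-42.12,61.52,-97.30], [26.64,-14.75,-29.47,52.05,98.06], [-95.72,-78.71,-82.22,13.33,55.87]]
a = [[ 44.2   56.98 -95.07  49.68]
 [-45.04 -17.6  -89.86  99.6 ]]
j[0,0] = 16.39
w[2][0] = -95.72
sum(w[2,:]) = -187.44999999999996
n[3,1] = 68.49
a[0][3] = 49.68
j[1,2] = -70.73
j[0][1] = 79.35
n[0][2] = -70.31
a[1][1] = -17.6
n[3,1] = 68.49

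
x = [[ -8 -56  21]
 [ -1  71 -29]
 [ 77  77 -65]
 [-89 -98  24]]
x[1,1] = 71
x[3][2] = 24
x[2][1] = 77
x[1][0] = -1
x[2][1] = 77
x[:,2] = [21, -29, -65, 24]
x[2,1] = 77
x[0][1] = -56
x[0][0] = -8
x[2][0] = 77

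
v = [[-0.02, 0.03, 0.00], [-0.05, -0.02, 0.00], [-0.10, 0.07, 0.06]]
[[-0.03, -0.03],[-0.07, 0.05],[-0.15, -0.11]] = v @ [[1.32, -0.44],[-0.03, -1.36],[-0.3, -0.97]]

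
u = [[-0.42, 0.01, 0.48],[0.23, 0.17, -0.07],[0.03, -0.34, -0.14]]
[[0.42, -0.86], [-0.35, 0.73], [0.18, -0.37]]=u @ [[-1.15,2.36],[-0.58,1.18],[-0.12,0.25]]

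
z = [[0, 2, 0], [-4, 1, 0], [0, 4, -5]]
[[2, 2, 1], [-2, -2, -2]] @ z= [[-8, 10, -5], [8, -14, 10]]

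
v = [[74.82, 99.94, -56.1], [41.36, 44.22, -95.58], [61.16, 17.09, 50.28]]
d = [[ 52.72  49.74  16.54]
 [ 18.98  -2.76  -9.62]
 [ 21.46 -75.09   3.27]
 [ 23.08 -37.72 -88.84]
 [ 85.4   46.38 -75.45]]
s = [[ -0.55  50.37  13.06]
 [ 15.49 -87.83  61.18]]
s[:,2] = [13.06, 61.18]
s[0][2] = 13.06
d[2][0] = 21.46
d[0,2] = 16.54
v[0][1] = 99.94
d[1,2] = -9.62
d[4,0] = 85.4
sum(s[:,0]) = 14.94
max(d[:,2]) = 16.54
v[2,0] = 61.16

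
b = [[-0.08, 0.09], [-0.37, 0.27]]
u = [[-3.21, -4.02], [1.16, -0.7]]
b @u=[[0.36, 0.26], [1.50, 1.3]]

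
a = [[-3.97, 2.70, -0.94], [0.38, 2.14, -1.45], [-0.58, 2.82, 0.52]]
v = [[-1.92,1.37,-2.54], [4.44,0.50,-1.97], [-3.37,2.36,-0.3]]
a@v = [[22.78,-6.31,5.05], [13.66,-1.83,-4.75], [11.88,1.84,-4.24]]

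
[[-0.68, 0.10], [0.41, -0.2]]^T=[[-0.68, 0.41], [0.10, -0.2]]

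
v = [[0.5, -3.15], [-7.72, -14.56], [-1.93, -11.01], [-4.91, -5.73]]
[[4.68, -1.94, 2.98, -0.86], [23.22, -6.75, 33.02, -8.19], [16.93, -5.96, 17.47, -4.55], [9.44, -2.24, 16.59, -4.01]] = v@ [[-0.16, -0.22, -1.92, 0.42],[-1.51, 0.58, -1.25, 0.34]]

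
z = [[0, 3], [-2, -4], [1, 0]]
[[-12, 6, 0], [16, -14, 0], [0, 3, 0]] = z@ [[0, 3, 0], [-4, 2, 0]]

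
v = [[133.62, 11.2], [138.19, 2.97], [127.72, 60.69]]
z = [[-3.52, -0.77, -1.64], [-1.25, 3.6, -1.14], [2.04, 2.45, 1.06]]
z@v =[[-786.21, -141.24], [184.86, -72.49], [746.53, 94.46]]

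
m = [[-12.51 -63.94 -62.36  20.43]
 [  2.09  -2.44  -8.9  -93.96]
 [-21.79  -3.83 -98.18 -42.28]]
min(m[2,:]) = -98.18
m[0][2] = -62.36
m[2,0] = -21.79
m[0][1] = -63.94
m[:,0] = [-12.51, 2.09, -21.79]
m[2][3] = -42.28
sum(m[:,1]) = -70.21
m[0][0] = -12.51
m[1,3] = -93.96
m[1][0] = 2.09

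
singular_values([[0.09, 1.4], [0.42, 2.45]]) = [2.85, 0.13]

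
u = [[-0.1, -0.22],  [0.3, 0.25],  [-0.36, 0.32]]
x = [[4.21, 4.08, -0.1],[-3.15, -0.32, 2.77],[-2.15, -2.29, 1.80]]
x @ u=[[0.84, 0.06],[-0.78, 1.5],[-1.12, 0.48]]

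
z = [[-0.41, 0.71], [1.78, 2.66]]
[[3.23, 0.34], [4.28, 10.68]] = z @ [[-2.36, 2.83], [3.19, 2.12]]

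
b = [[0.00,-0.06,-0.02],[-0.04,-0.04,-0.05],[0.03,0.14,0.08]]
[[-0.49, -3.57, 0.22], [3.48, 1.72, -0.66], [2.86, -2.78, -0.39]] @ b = [[0.15, 0.20, 0.21], [-0.09, -0.37, -0.21], [0.10, -0.12, 0.05]]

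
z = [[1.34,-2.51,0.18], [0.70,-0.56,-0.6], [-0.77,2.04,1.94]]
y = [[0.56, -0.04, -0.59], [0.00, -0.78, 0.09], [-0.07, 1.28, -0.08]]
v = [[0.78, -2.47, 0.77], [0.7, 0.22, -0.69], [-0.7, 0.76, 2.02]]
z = v + y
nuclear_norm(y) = 2.32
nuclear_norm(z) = 5.90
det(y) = 0.00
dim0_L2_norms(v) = [1.26, 2.59, 2.27]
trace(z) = 2.72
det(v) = 3.58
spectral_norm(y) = 1.50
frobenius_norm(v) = 3.67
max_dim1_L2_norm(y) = 1.28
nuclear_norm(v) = 5.67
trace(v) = 3.02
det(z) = 2.61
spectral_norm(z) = 3.88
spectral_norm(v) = 2.76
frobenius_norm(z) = 4.22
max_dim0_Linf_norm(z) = 2.51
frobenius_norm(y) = 1.71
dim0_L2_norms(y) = [0.56, 1.5, 0.6]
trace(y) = -0.30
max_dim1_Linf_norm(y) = 1.28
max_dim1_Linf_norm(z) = 2.51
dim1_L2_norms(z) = [2.85, 1.08, 2.92]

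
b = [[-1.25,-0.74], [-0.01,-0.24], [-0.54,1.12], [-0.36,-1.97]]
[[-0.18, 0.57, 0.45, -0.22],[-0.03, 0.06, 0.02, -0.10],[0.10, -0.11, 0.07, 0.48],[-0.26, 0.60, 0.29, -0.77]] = b @ [[0.07, -0.31, -0.31, -0.06], [0.12, -0.25, -0.09, 0.4]]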